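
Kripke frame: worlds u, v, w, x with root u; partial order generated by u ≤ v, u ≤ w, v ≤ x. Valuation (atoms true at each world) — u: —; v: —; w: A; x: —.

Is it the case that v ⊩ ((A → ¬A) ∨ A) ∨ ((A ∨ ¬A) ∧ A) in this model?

v ⊩ ((A → ¬A) ∨ A) ∨ ((A ∨ ¬A) ∧ A) via the disjunct (A → ¬A) ∨ A.

Yes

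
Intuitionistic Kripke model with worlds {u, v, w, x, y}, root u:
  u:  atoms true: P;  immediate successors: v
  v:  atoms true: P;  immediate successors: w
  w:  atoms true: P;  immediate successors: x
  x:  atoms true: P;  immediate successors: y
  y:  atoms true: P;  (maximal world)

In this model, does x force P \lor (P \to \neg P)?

x \Vdash P \lor (P \to \neg P) via the disjunct P.

Yes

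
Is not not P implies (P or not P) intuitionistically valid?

No

This is a variant of double-negation elimination (deriving excluded middle from double negation), which is not intuitionistically valid.
A Kripke countermodel: worlds u, v; order generated by u <= v; atoms true at each world — u:{}; v:{P}.
u does not force not not P implies (P or not P): already at u itself, u forces not not P but u does not force P or not P.
u does not force P or not P: neither disjunct is forced at u.
u lacks atom P, so u does not force P.
So the root u does not force the formula.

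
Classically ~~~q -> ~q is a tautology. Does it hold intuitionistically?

Yes

This is triple-negation reduction, which is intuitionistically derivable.
Assume ~~~q and suppose q. Then ~~q (double-negation introduction), contradicting ~~~q. So ~q.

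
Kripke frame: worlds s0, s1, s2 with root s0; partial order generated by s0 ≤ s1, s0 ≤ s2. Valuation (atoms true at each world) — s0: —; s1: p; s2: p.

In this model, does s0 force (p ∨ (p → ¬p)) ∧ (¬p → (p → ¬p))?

No

s0 ⊮ (p ∨ (p → ¬p)) ∧ (¬p → (p → ¬p)) since s0 fails p ∨ (p → ¬p).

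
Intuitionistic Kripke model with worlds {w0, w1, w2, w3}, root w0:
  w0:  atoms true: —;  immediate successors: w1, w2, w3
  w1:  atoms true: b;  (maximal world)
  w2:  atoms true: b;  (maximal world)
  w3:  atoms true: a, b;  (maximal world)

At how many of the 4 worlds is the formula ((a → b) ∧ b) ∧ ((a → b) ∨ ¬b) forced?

3

w0: does not force it — w0 ⊮ ((a → b) ∧ b) ∧ ((a → b) ∨ ¬b) since w0 fails (a → b) ∧ b.
w1: forces it.
w2: forces it.
w3: forces it.
Worlds forcing the formula: {w1, w2, w3}.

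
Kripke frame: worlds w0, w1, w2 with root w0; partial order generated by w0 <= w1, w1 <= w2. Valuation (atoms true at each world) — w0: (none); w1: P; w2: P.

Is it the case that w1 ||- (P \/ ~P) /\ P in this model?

w1 ||- (P \/ ~P) /\ P since w1 forces both conjuncts.

Yes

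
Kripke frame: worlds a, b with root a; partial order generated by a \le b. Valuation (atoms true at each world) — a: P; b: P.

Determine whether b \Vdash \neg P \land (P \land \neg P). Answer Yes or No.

No

b \nVdash \neg P \land (P \land \neg P) since b fails \neg P.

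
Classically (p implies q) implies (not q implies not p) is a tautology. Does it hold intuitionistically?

This is the forward direction of contraposition, which is intuitionistically derivable.
Assume p implies q and not q. If p held then q would follow, contradicting not q; so not p.

Yes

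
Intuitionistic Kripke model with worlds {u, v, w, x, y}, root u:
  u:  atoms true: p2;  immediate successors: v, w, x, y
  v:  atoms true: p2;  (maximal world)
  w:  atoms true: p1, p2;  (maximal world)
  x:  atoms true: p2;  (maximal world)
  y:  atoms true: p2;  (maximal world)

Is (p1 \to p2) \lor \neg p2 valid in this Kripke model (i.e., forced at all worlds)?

Yes

u \Vdash (p1 \to p2) \lor \neg p2 via the disjunct p1 \to p2.
Since the root u forces (p1 \to p2) \lor \neg p2 and forcing is persistent (monotone upward), every world forces it.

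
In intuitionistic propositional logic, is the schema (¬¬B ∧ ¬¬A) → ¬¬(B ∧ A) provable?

Yes

This is the distribution of double negation over conjunction, which is intuitionistically derivable.
Assume ¬¬B, ¬¬A, and ¬(B ∧ A). From B we'd get ¬A (since B ∧ A is refuted), contradicting ¬¬A; so ¬B, contradicting ¬¬B.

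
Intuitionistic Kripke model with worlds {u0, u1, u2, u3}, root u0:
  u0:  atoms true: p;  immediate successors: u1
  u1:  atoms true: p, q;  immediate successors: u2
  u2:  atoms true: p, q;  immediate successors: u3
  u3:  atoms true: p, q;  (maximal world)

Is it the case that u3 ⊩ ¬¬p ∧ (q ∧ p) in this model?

Yes

u3 ⊩ ¬¬p ∧ (q ∧ p) since u3 forces both conjuncts.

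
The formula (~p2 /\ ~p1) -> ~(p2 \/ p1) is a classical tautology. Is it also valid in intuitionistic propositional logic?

Yes

This is a constructively valid De Morgan direction (conjunction of negations to negated disjunction), which is intuitionistically derivable.
If both ~p2 and ~p1 hold at a world, no accessible world forces p2 or forces p1, so none forces p2 \/ p1.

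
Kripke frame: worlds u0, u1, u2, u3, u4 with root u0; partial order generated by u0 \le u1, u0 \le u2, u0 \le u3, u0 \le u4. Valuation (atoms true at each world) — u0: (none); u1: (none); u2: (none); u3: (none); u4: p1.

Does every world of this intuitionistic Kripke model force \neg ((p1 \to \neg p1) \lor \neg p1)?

No

Not every world: u0 \nVdash \neg ((p1 \to \neg p1) \lor \neg p1).
u0 \nVdash \neg ((p1 \to \neg p1) \lor \neg p1) since u1 is accessible from u0 and u1 \Vdash (p1 \to \neg p1) \lor \neg p1.
u1 \Vdash (p1 \to \neg p1) \lor \neg p1 via the disjunct p1 \to \neg p1.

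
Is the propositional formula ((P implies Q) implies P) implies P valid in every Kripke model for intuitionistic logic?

No

This is Peirce's law, which is not intuitionistically valid.
A Kripke countermodel: worlds s0, s1; order generated by s0 <= s1; atoms true at each world — s0:{}; s1:{P}.
s0 does not force ((P implies Q) implies P) implies P: already at s0 itself, s0 forces (P implies Q) implies P but s0 does not force P.
s0 lacks atom P, so s0 does not force P.
So the root s0 does not force the formula.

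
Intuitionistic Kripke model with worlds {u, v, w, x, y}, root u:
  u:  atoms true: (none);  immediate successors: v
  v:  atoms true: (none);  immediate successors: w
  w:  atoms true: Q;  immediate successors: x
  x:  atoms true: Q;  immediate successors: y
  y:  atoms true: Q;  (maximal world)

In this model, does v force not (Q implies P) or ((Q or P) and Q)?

Yes

v forces not (Q implies P) or ((Q or P) and Q) via the disjunct not (Q implies P).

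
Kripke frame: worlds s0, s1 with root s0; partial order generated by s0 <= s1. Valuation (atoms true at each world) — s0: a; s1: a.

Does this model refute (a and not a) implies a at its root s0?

No

s0 forces (a and not a) implies a vacuously: no world accessible from s0 forces the antecedent a and not a.
So the root s0 forces (a and not a) implies a; the model is not a countermodel.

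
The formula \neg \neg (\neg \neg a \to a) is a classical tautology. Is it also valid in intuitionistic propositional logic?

This is the double negation of double-negation elimination, which is intuitionistically derivable.
By Glivenko's theorem the double negation of any classical propositional tautology is intuitionistically provable; \neg \neg a \to a is classically a tautology.

Yes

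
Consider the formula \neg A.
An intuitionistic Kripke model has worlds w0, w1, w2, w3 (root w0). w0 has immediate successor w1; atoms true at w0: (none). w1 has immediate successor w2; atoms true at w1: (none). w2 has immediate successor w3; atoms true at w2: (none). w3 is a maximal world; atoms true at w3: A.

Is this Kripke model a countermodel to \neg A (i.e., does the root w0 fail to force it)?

Yes

w0 \nVdash \neg A since w3 is accessible from w0 and w3 \Vdash A.
So the root w0 does not force \neg A; the model is a countermodel.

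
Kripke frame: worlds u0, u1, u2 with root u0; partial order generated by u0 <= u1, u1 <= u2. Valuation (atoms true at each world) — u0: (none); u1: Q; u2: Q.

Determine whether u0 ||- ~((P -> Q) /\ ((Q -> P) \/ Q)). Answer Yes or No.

u0 ||-/- ~((P -> Q) /\ ((Q -> P) \/ Q)) since u1 is accessible from u0 and u1 ||- (P -> Q) /\ ((Q -> P) \/ Q).
u1 ||- (P -> Q) /\ ((Q -> P) \/ Q) since u1 forces both conjuncts.

No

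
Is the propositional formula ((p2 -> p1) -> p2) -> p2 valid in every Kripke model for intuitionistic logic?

No

This is Peirce's law, which is not intuitionistically valid.
A Kripke countermodel: worlds u, v; order generated by u <= v; atoms true at each world — u:{}; v:{p2}.
u ||-/- ((p2 -> p1) -> p2) -> p2: already at u itself, u ||- (p2 -> p1) -> p2 but u ||-/- p2.
u lacks atom p2, so u ||-/- p2.
So the root u does not force the formula.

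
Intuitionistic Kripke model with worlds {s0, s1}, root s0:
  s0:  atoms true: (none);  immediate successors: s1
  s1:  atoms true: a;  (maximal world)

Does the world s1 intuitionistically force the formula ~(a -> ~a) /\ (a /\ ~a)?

s1 ||-/- ~(a -> ~a) /\ (a /\ ~a) since s1 fails a /\ ~a.

No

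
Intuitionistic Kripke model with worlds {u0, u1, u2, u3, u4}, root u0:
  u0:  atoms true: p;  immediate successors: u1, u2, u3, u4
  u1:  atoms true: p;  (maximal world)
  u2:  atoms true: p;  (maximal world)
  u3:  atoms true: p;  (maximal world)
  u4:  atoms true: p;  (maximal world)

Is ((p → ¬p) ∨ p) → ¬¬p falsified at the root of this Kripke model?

No

u0 ⊩ ((p → ¬p) ∨ p) → ¬¬p: every world accessible from u0 that forces (p → ¬p) ∨ p (namely u0, u1, u2, u3, u4) also forces ¬¬p.
So the root u0 forces ((p → ¬p) ∨ p) → ¬¬p; the model is not a countermodel.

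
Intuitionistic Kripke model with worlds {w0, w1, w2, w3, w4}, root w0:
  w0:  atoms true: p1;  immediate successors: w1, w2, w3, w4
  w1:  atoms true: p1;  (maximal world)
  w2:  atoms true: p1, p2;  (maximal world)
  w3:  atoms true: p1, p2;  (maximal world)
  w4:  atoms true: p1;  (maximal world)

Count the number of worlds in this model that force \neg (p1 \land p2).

2

w0: does not force it — w0 \nVdash \neg (p1 \land p2) since w2 is accessible from w0 and w2 \Vdash p1 \land p2.
w1: forces it.
w2: does not force it — w2 \nVdash \neg (p1 \land p2) since w2 is accessible from w2 and w2 \Vdash p1 \land p2.
w3: does not force it.
w4: forces it.
Worlds forcing the formula: {w1, w4}.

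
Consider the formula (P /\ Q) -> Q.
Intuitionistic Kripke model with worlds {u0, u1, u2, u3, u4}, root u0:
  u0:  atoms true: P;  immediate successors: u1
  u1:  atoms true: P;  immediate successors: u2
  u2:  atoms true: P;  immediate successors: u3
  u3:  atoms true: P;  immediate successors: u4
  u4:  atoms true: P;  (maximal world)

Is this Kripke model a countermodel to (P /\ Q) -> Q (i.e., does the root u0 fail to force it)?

No

u0 ||- (P /\ Q) -> Q vacuously: no world accessible from u0 forces the antecedent P /\ Q.
So the root u0 forces (P /\ Q) -> Q; the model is not a countermodel.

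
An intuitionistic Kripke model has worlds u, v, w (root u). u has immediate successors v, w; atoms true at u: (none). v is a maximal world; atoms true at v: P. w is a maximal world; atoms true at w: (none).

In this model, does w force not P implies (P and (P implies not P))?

No

w does not force not P implies (P and (P implies not P)): already at w itself, w forces not P but w does not force P and (P implies not P).
w does not force P and (P implies not P) since w fails P.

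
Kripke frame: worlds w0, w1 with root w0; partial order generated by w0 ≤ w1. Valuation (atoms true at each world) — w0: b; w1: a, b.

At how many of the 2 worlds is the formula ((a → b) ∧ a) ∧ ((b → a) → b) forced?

1

w0: does not force it — w0 ⊮ ((a → b) ∧ a) ∧ ((b → a) → b) since w0 fails (a → b) ∧ a.
w1: forces it.
Worlds forcing the formula: {w1}.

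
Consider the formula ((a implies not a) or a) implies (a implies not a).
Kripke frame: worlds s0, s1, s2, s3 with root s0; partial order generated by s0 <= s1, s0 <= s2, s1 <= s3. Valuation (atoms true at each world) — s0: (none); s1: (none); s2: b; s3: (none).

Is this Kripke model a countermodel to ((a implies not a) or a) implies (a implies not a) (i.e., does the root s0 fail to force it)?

s0 forces ((a implies not a) or a) implies (a implies not a): every world accessible from s0 that forces (a implies not a) or a (namely s0, s1, s2, s3) also forces a implies not a.
So the root s0 forces ((a implies not a) or a) implies (a implies not a); the model is not a countermodel.

No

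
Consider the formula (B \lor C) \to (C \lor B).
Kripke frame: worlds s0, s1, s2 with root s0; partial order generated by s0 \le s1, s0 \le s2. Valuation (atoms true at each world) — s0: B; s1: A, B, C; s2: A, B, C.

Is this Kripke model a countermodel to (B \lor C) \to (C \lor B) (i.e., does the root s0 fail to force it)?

No

s0 \Vdash (B \lor C) \to (C \lor B): every world accessible from s0 that forces B \lor C (namely s0, s1, s2) also forces C \lor B.
So the root s0 forces (B \lor C) \to (C \lor B); the model is not a countermodel.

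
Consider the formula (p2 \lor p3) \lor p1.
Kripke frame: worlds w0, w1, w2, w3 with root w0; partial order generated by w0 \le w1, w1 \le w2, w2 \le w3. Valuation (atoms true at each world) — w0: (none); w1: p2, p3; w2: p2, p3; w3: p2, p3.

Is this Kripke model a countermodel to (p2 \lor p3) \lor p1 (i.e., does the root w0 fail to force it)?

Yes

w0 \nVdash (p2 \lor p3) \lor p1: neither disjunct is forced at w0.
w0 \nVdash p2 \lor p3: neither disjunct is forced at w0.
w0 lacks atom p2, so w0 \nVdash p2.
So the root w0 does not force (p2 \lor p3) \lor p1; the model is a countermodel.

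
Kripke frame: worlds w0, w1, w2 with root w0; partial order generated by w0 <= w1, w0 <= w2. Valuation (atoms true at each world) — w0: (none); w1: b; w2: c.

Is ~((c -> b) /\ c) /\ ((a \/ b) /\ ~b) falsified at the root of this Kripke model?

Yes

w0 ||-/- ~((c -> b) /\ c) /\ ((a \/ b) /\ ~b) since w0 fails (a \/ b) /\ ~b.
So the root w0 does not force ~((c -> b) /\ c) /\ ((a \/ b) /\ ~b); the model is a countermodel.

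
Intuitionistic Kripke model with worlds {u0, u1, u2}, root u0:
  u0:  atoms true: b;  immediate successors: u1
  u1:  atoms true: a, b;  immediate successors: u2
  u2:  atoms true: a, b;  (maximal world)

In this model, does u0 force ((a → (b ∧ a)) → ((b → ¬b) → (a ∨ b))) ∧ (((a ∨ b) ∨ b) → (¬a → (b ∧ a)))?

u0 ⊩ ((a → (b ∧ a)) → ((b → ¬b) → (a ∨ b))) ∧ (((a ∨ b) ∨ b) → (¬a → (b ∧ a))) since u0 forces both conjuncts.

Yes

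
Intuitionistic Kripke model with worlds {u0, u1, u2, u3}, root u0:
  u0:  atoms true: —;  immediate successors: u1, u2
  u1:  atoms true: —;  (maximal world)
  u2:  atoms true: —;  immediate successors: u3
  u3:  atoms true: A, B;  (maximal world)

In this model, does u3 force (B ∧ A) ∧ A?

Yes

u3 ⊩ (B ∧ A) ∧ A since u3 forces both conjuncts.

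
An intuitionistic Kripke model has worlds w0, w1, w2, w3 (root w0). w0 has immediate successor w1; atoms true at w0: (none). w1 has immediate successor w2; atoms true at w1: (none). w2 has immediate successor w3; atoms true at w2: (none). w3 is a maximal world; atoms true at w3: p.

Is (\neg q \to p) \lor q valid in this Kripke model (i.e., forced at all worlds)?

Not every world: w0 \nVdash (\neg q \to p) \lor q.
w0 \nVdash (\neg q \to p) \lor q: neither disjunct is forced at w0.
w0 \nVdash \neg q \to p: already at w0 itself, w0 \Vdash \neg q but w0 \nVdash p.
w0 lacks atom p, so w0 \nVdash p.

No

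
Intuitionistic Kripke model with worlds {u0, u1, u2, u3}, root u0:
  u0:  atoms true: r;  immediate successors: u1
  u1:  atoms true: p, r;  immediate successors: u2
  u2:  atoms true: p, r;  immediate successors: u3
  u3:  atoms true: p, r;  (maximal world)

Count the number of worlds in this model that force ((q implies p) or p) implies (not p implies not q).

u0: forces it.
u1: forces it.
u2: forces it.
u3: forces it.
Worlds forcing the formula: {u0, u1, u2, u3}.

4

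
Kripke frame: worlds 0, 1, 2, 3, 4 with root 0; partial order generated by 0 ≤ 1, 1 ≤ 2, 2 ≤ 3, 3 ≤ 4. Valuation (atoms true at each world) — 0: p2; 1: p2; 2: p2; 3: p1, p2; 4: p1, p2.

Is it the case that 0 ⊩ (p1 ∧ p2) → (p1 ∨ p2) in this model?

0 ⊩ (p1 ∧ p2) → (p1 ∨ p2): every world accessible from 0 that forces p1 ∧ p2 (namely 3, 4) also forces p1 ∨ p2.

Yes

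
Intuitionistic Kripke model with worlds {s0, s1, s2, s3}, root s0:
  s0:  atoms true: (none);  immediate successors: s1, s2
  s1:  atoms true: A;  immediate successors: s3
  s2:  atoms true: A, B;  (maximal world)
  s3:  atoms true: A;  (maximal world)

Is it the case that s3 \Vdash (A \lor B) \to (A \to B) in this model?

s3 \nVdash (A \lor B) \to (A \to B): already at s3 itself, s3 \Vdash A \lor B but s3 \nVdash A \to B.
s3 \nVdash A \to B: already at s3 itself, s3 \Vdash A but s3 \nVdash B.
s3 lacks atom B, so s3 \nVdash B.

No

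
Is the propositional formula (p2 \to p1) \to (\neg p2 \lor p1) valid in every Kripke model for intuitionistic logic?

No

This is the material-implication-as-disjunction principle, which is not intuitionistically valid.
A Kripke countermodel: worlds 0, 1; order generated by 0 \le 1; atoms true at each world — 0:{}; 1:{p1,p2}.
0 \nVdash (p2 \to p1) \to (\neg p2 \lor p1): already at 0 itself, 0 \Vdash p2 \to p1 but 0 \nVdash \neg p2 \lor p1.
0 \nVdash \neg p2 \lor p1: neither disjunct is forced at 0.
0 \nVdash \neg p2 since 1 is accessible from 0 and 1 \Vdash p2.
So the root 0 does not force the formula.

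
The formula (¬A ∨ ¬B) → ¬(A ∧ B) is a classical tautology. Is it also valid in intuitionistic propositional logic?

This is a constructively valid De Morgan direction (disjunction of negations to negated conjunction), which is intuitionistically derivable.
If ¬A holds at a world then no accessible world forces A, hence none forces A ∧ B; likewise for ¬B.

Yes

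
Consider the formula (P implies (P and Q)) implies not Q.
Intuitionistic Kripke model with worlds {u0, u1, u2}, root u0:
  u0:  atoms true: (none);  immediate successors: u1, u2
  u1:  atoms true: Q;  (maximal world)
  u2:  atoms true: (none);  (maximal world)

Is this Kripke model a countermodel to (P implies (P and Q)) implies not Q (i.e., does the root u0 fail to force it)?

u0 does not force (P implies (P and Q)) implies not Q: already at u0 itself, u0 forces P implies (P and Q) but u0 does not force not Q.
u0 does not force not Q since u1 is accessible from u0 and u1 forces Q.
So the root u0 does not force (P implies (P and Q)) implies not Q; the model is a countermodel.

Yes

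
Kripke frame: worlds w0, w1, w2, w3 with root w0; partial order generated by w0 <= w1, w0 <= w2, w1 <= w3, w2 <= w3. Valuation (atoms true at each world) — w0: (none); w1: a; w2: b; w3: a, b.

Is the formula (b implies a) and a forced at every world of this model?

No

Not every world: w0 does not force (b implies a) and a.
w0 does not force (b implies a) and a since w0 fails b implies a.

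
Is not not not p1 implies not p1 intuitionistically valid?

Yes

This is triple-negation reduction, which is intuitionistically derivable.
Assume not not not p1 and suppose p1. Then not not p1 (double-negation introduction), contradicting not not not p1. So not p1.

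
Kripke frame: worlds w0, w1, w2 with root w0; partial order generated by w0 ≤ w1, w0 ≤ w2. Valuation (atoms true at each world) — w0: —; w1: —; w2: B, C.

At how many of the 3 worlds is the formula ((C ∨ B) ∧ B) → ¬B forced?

w0: does not force it — w0 ⊮ ((C ∨ B) ∧ B) → ¬B: at the accessible world w2, w2 ⊩ (C ∨ B) ∧ B but w2 ⊮ ¬B.
w1: forces it.
w2: does not force it — w2 ⊮ ((C ∨ B) ∧ B) → ¬B: already at w2 itself, w2 ⊩ (C ∨ B) ∧ B but w2 ⊮ ¬B.
Worlds forcing the formula: {w1}.

1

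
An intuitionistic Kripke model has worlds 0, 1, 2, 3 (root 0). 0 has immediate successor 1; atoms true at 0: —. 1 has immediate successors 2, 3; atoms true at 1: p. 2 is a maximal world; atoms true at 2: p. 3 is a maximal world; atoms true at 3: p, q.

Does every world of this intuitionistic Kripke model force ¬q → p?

Yes

0 ⊩ ¬q → p: every world accessible from 0 that forces ¬q (namely 2) also forces p.
Since the root 0 forces ¬q → p and forcing is persistent (monotone upward), every world forces it.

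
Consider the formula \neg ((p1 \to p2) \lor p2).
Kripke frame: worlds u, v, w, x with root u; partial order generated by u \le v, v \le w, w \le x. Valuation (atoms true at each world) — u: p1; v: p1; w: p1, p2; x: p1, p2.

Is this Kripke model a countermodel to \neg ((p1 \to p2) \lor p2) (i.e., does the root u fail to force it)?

u \nVdash \neg ((p1 \to p2) \lor p2) since w is accessible from u and w \Vdash (p1 \to p2) \lor p2.
w \Vdash (p1 \to p2) \lor p2 via the disjunct p1 \to p2.
So the root u does not force \neg ((p1 \to p2) \lor p2); the model is a countermodel.

Yes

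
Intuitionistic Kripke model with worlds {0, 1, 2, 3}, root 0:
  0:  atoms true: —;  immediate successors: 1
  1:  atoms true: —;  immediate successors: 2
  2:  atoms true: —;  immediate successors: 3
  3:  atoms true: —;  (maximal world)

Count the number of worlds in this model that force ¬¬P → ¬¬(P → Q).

4

0: forces it.
1: forces it.
2: forces it.
3: forces it.
Worlds forcing the formula: {0, 1, 2, 3}.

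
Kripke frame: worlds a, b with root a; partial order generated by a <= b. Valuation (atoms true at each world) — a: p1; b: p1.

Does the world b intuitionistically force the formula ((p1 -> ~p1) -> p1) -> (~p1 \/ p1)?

Yes

b ||- ((p1 -> ~p1) -> p1) -> (~p1 \/ p1): every world accessible from b that forces (p1 -> ~p1) -> p1 (namely b) also forces ~p1 \/ p1.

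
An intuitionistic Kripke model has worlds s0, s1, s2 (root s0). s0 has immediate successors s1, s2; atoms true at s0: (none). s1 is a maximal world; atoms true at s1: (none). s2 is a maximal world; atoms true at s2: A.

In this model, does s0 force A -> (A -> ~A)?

s0 ||-/- A -> (A -> ~A): at the accessible world s2, s2 ||- A but s2 ||-/- A -> ~A.
s2 ||-/- A -> ~A: already at s2 itself, s2 ||- A but s2 ||-/- ~A.
s2 ||-/- ~A since s2 is accessible from s2 and s2 ||- A.

No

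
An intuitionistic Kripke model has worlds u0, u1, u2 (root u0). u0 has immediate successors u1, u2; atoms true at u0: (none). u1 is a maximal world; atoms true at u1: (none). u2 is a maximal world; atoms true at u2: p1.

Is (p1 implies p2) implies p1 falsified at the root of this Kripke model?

Yes

u0 does not force (p1 implies p2) implies p1: at the accessible world u1, u1 forces p1 implies p2 but u1 does not force p1.
u1 lacks atom p1, so u1 does not force p1.
So the root u0 does not force (p1 implies p2) implies p1; the model is a countermodel.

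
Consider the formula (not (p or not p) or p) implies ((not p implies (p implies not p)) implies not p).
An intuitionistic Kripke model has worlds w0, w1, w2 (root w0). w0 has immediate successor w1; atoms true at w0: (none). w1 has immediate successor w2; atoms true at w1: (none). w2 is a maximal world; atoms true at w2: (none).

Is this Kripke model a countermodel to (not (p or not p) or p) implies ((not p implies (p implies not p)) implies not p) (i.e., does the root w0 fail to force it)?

No

w0 forces (not (p or not p) or p) implies ((not p implies (p implies not p)) implies not p) vacuously: no world accessible from w0 forces the antecedent not (p or not p) or p.
So the root w0 forces (not (p or not p) or p) implies ((not p implies (p implies not p)) implies not p); the model is not a countermodel.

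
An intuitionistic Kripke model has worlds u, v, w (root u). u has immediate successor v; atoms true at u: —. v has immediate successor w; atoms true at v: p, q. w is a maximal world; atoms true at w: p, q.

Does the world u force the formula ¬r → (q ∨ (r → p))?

u ⊩ ¬r → (q ∨ (r → p)): every world accessible from u that forces ¬r (namely u, v, w) also forces q ∨ (r → p).

Yes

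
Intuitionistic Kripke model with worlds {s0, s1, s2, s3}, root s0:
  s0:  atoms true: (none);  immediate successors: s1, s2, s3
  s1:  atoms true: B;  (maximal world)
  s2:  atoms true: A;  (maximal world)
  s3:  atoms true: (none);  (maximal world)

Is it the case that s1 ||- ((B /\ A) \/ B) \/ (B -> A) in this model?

Yes

s1 ||- ((B /\ A) \/ B) \/ (B -> A) via the disjunct (B /\ A) \/ B.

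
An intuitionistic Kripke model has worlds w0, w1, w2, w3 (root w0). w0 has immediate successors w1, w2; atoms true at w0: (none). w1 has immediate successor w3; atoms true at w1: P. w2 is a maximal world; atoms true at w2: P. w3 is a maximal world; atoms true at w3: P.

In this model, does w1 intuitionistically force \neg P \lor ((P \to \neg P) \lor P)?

Yes

w1 \Vdash \neg P \lor ((P \to \neg P) \lor P) via the disjunct (P \to \neg P) \lor P.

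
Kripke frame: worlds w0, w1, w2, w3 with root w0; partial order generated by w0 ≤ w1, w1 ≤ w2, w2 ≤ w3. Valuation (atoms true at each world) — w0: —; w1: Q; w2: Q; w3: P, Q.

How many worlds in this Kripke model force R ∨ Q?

3

w0: does not force it — w0 ⊮ R ∨ Q: neither disjunct is forced at w0.
w1: forces it.
w2: forces it.
w3: forces it.
Worlds forcing the formula: {w1, w2, w3}.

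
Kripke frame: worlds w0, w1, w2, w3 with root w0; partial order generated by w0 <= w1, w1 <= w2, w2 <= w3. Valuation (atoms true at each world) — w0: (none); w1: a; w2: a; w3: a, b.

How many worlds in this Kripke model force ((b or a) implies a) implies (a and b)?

w0: does not force it — w0 does not force ((b or a) implies a) implies (a and b): already at w0 itself, w0 forces (b or a) implies a but w0 does not force a and b.
w1: does not force it — w1 does not force ((b or a) implies a) implies (a and b): already at w1 itself, w1 forces (b or a) implies a but w1 does not force a and b.
w2: does not force it.
w3: forces it.
Worlds forcing the formula: {w3}.

1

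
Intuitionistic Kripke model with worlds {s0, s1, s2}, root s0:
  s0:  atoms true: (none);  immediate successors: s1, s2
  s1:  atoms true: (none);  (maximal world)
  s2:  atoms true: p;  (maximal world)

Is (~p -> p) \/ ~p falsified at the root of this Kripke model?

s0 ||-/- (~p -> p) \/ ~p: neither disjunct is forced at s0.
s0 ||-/- ~p -> p: at the accessible world s1, s1 ||- ~p but s1 ||-/- p.
s1 lacks atom p, so s1 ||-/- p.
So the root s0 does not force (~p -> p) \/ ~p; the model is a countermodel.

Yes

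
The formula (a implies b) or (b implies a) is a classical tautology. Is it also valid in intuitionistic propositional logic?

No

This is the Gödel–Dummett linearity axiom, which is not intuitionistically valid.
A Kripke countermodel: worlds w0, w1, w2; order generated by w0 <= w1, w0 <= w2; atoms true at each world — w0:{}; w1:{a}; w2:{b}.
w0 does not force (a implies b) or (b implies a): neither disjunct is forced at w0.
w0 does not force a implies b: at the accessible world w1, w1 forces a but w1 does not force b.
w1 lacks atom b, so w1 does not force b.
So the root w0 does not force the formula.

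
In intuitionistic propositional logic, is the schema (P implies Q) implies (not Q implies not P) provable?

Yes

This is the forward direction of contraposition, which is intuitionistically derivable.
Assume P implies Q and not Q. If P held then Q would follow, contradicting not Q; so not P.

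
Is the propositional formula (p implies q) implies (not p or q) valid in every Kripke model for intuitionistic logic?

No

This is the material-implication-as-disjunction principle, which is not intuitionistically valid.
A Kripke countermodel: worlds a, b; order generated by a <= b; atoms true at each world — a:{}; b:{p,q}.
a does not force (p implies q) implies (not p or q): already at a itself, a forces p implies q but a does not force not p or q.
a does not force not p or q: neither disjunct is forced at a.
a does not force not p since b is accessible from a and b forces p.
So the root a does not force the formula.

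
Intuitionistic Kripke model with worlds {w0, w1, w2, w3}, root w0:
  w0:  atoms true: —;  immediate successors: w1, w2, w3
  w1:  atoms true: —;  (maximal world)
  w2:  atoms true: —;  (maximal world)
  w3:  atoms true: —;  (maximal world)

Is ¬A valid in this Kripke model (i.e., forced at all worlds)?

w0 ⊩ ¬A: no world accessible from w0 forces A.
Since the root w0 forces ¬A and forcing is persistent (monotone upward), every world forces it.

Yes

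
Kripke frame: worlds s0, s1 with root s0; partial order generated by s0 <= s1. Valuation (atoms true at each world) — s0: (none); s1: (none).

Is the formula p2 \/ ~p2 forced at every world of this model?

s0 ||- p2 \/ ~p2 via the disjunct ~p2.
Since the root s0 forces p2 \/ ~p2 and forcing is persistent (monotone upward), every world forces it.

Yes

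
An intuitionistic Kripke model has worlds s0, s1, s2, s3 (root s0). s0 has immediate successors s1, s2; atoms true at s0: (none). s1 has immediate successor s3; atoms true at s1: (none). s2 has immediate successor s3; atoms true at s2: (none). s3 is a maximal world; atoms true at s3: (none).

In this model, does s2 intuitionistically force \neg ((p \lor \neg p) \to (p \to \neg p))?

No

s2 \nVdash \neg ((p \lor \neg p) \to (p \to \neg p)) since s2 is accessible from s2 and s2 \Vdash (p \lor \neg p) \to (p \to \neg p).
s2 \Vdash (p \lor \neg p) \to (p \to \neg p): every world accessible from s2 that forces p \lor \neg p (namely s2, s3) also forces p \to \neg p.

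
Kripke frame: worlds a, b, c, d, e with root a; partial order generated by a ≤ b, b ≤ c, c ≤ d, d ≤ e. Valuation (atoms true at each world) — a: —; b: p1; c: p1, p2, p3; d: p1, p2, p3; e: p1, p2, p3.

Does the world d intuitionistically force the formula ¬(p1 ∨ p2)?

d ⊮ ¬(p1 ∨ p2) since d is accessible from d and d ⊩ p1 ∨ p2.
d ⊩ p1 ∨ p2 via the disjunct p1.

No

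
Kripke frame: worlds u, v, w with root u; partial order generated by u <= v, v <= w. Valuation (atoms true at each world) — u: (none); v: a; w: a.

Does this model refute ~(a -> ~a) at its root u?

No

u ||- ~(a -> ~a): no world accessible from u forces a -> ~a.
So the root u forces ~(a -> ~a); the model is not a countermodel.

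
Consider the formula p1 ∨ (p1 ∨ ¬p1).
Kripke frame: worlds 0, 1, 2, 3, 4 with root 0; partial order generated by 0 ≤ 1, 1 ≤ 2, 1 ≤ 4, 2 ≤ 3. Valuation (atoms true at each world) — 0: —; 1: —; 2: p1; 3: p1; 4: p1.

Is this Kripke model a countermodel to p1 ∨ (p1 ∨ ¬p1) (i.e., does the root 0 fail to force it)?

Yes

0 ⊮ p1 ∨ (p1 ∨ ¬p1): neither disjunct is forced at 0.
0 lacks atom p1, so 0 ⊮ p1.
So the root 0 does not force p1 ∨ (p1 ∨ ¬p1); the model is a countermodel.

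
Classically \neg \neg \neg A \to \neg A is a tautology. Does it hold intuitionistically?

Yes

This is triple-negation reduction, which is intuitionistically derivable.
Assume \neg \neg \neg A and suppose A. Then \neg \neg A (double-negation introduction), contradicting \neg \neg \neg A. So \neg A.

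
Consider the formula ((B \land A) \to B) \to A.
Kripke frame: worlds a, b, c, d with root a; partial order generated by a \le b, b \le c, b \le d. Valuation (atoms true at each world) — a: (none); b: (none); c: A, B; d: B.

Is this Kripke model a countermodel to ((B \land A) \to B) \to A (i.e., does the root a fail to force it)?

a \nVdash ((B \land A) \to B) \to A: already at a itself, a \Vdash (B \land A) \to B but a \nVdash A.
a lacks atom A, so a \nVdash A.
So the root a does not force ((B \land A) \to B) \to A; the model is a countermodel.

Yes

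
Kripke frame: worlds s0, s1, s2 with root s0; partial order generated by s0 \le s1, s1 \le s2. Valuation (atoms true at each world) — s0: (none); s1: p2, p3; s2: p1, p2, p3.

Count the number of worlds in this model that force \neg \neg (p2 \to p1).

3

s0: forces it.
s1: forces it.
s2: forces it.
Worlds forcing the formula: {s0, s1, s2}.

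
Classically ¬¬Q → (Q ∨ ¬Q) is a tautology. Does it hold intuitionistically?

This is a variant of double-negation elimination (deriving excluded middle from double negation), which is not intuitionistically valid.
A Kripke countermodel: worlds a, b; order generated by a ≤ b; atoms true at each world — a:{}; b:{Q}.
a ⊮ ¬¬Q → (Q ∨ ¬Q): already at a itself, a ⊩ ¬¬Q but a ⊮ Q ∨ ¬Q.
a ⊮ Q ∨ ¬Q: neither disjunct is forced at a.
a lacks atom Q, so a ⊮ Q.
So the root a does not force the formula.

No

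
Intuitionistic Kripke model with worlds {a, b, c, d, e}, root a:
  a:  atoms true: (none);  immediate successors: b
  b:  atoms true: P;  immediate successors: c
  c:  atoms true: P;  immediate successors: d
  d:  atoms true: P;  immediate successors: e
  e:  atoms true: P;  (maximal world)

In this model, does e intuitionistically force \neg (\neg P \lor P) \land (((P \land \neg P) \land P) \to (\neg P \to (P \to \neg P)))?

No

e \nVdash \neg (\neg P \lor P) \land (((P \land \neg P) \land P) \to (\neg P \to (P \to \neg P))) since e fails \neg (\neg P \lor P).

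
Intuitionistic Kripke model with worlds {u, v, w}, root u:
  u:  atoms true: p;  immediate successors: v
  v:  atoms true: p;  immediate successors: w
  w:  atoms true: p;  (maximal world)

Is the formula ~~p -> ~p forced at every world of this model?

No

Not every world: u ||-/- ~~p -> ~p.
u ||-/- ~~p -> ~p: already at u itself, u ||- ~~p but u ||-/- ~p.
u ||-/- ~p since u is accessible from u and u ||- p.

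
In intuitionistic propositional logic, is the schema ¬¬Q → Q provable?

No

This is double-negation elimination, which is not intuitionistically valid.
A Kripke countermodel: worlds a, b; order generated by a ≤ b; atoms true at each world — a:{}; b:{Q}.
a ⊮ ¬¬Q → Q: already at a itself, a ⊩ ¬¬Q but a ⊮ Q.
a lacks atom Q, so a ⊮ Q.
So the root a does not force the formula.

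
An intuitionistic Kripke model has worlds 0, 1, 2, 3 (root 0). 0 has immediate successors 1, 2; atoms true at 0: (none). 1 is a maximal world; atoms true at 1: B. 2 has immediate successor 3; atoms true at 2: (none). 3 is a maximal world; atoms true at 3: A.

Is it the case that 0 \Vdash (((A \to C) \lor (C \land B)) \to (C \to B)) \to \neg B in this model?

0 \nVdash (((A \to C) \lor (C \land B)) \to (C \to B)) \to \neg B: already at 0 itself, 0 \Vdash ((A \to C) \lor (C \land B)) \to (C \to B) but 0 \nVdash \neg B.
0 \nVdash \neg B since 1 is accessible from 0 and 1 \Vdash B.

No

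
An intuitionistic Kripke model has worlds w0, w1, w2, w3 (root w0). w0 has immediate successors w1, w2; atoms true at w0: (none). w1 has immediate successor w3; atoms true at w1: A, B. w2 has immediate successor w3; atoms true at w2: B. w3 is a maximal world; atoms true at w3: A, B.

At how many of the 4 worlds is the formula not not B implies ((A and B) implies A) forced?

4

w0: forces it.
w1: forces it.
w2: forces it.
w3: forces it.
Worlds forcing the formula: {w0, w1, w2, w3}.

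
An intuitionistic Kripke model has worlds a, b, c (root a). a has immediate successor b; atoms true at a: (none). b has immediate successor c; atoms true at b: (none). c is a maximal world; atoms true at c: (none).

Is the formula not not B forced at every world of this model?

No

Not every world: a does not force not not B.
a does not force not not B since a is accessible from a and a forces not B.
a forces not B: no world accessible from a forces B.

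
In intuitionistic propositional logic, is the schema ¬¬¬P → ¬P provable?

Yes

This is triple-negation reduction, which is intuitionistically derivable.
Assume ¬¬¬P and suppose P. Then ¬¬P (double-negation introduction), contradicting ¬¬¬P. So ¬P.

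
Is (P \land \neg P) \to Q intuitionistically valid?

Yes

This is an instance of ex falso quodlibet, which is intuitionistically derivable.
No world can force both P and \neg P, so the antecedent P \land \neg P is never forced and the implication holds vacuously at every world.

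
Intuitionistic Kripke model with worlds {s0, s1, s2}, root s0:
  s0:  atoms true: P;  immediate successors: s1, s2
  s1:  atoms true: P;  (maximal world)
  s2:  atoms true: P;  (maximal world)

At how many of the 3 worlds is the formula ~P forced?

s0: does not force it — s0 ||-/- ~P since s0 is accessible from s0 and s0 ||- P.
s1: does not force it.
s2: does not force it.
Worlds forcing the formula: { }.

0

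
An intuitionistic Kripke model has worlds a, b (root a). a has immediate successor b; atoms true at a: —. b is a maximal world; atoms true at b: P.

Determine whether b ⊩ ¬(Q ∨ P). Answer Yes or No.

No

b ⊮ ¬(Q ∨ P) since b is accessible from b and b ⊩ Q ∨ P.
b ⊩ Q ∨ P via the disjunct P.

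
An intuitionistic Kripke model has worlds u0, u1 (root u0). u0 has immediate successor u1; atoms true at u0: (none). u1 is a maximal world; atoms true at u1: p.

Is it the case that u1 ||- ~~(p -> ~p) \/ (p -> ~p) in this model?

u1 ||-/- ~~(p -> ~p) \/ (p -> ~p): neither disjunct is forced at u1.
u1 ||-/- ~~(p -> ~p) since u1 is accessible from u1 and u1 ||- ~(p -> ~p).
u1 ||- ~(p -> ~p): no world accessible from u1 forces p -> ~p.

No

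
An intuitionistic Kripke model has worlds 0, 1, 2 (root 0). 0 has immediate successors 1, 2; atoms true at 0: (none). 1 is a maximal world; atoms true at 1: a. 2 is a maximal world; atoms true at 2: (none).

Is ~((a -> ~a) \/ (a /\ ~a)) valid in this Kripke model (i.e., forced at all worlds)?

No

Not every world: 0 ||-/- ~((a -> ~a) \/ (a /\ ~a)).
0 ||-/- ~((a -> ~a) \/ (a /\ ~a)) since 2 is accessible from 0 and 2 ||- (a -> ~a) \/ (a /\ ~a).
2 ||- (a -> ~a) \/ (a /\ ~a) via the disjunct a -> ~a.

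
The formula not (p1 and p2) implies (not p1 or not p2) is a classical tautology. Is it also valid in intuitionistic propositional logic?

No

This is the constructively invalid direction of De Morgan's law for conjunction, which is not intuitionistically valid.
A Kripke countermodel: worlds u0, u1, u2; order generated by u0 <= u1, u0 <= u2; atoms true at each world — u0:{}; u1:{p1}; u2:{p2}.
u0 does not force not (p1 and p2) implies (not p1 or not p2): already at u0 itself, u0 forces not (p1 and p2) but u0 does not force not p1 or not p2.
u0 does not force not p1 or not p2: neither disjunct is forced at u0.
u0 does not force not p1 since u1 is accessible from u0 and u1 forces p1.
So the root u0 does not force the formula.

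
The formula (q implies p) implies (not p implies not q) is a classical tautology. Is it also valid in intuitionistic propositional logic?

Yes

This is the forward direction of contraposition, which is intuitionistically derivable.
Assume q implies p and not p. If q held then p would follow, contradicting not p; so not q.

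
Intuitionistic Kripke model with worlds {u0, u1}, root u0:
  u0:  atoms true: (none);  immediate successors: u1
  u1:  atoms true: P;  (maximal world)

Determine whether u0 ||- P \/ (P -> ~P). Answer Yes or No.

No

u0 ||-/- P \/ (P -> ~P): neither disjunct is forced at u0.
u0 lacks atom P, so u0 ||-/- P.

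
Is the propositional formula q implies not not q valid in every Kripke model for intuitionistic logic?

This is double-negation introduction, which is intuitionistically derivable.
If a world forces q then every accessible world forces q (persistence), so none forces not q; hence not not q.

Yes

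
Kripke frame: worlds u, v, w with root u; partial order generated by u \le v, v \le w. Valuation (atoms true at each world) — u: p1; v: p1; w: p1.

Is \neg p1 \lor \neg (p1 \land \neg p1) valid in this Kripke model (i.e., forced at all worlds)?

Yes

u \Vdash \neg p1 \lor \neg (p1 \land \neg p1) via the disjunct \neg (p1 \land \neg p1).
Since the root u forces \neg p1 \lor \neg (p1 \land \neg p1) and forcing is persistent (monotone upward), every world forces it.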